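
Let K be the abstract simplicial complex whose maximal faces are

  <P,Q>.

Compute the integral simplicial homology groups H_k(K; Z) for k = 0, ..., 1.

H_0 = Z,  H_1 = 0.

We work with the vertex ordering P < Q. The simplices of K, each written with vertices in increasing order, are:

  0-simplices (2): P, Q
  1-simplices (1): PQ

so the chain groups are C_0 ≅ Z^2, C_1 ≅ Z^1.

∂_1: C_1 → C_0 maps an edge to its endpoints' difference, ∂[p,q] = q − p. For instance
  ∂PQ = Q − P.
As a 2×1 matrix over Z this has rank 1, with invariant factors (1).

Now H_k = ker ∂_k / im ∂_{k+1}, so:

  H_0: rank C_0 − rank ∂_1 = 2 − 1 = 1, and the invariant factors of ∂_1 are all 1, so H_0 ≅ Z.
  H_1: rank ker ∂_1 − rank ∂_2 = (1 − 1) − 0 = 0, and there is no ∂_2, so H_1 ≅ 0.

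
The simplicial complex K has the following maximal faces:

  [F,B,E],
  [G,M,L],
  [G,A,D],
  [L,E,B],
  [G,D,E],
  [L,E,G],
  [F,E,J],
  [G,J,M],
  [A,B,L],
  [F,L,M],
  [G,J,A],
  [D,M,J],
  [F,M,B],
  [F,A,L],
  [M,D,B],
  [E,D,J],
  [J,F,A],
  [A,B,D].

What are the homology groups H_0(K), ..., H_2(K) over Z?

Fix the vertex order A < B < D < E < F < G < J < L < M and write every simplex with vertices in increasing order. Then dim K = 2 and the simplices of K are:

  0-simplices (9): A, B, D, E, F, G, J, L, M
  1-simplices (27): AB, AD, AF, AG, AJ, AL, BD, BE, BF, BL, BM, DE, DG, DJ, DM, EF, EG, EJ, EL, FJ, FL, FM, GJ, GL, GM, JM, LM
  2-simplices (18): ABD, ABL, ADG, AFJ, AFL, AGJ, BDM, BEF, BEL, BFM, DEG, DEJ, DJM, EFJ, EGL, FLM, GJM, GLM

so the chain groups are C_0 ≅ Z^9, C_1 ≅ Z^27, C_2 ≅ Z^18.

The boundary map ∂_1: C_1 → C_0 sends each edge [p,q] (with p < q) to q − p. For instance
  ∂EL = L − E.
The 9×27 boundary matrix has rank 8 and Smith normal form diag(1,1,1,1,1,1,1,1).

Boundary ∂_2: C_2 → C_1 sends each 2-simplex [p,q,r] to [q,r] − [p,r] + [p,q]. For instance
  ∂FLM = LM − FM + FL,
  ∂BFM = FM − BM + BF.
The resulting 27×18 matrix has rank 18, and its Smith normal form has invariant factors (1,1,1,1,1,1,1,1,1,1,1,1,1,1,1,1,1,2).

From H_k ≅ ker(∂_k) / im(∂_{k+1}) we obtain:

  H_0: rank C_0 − rank ∂_1 = 9 − 8 = 1, and the invariant factors of ∂_1 are all 1, so H_0 ≅ Z.
  H_1: rank ker ∂_1 − rank ∂_2 = (27 − 8) − 18 = 1, and ∂_2 has invariant factor 2 > 1, so H_1 ≅ Z ⊕ Z/2.
  H_2: rank ker ∂_2 − rank ∂_3 = (18 − 18) − 0 = 0, and there is no ∂_3, so H_2 ≅ 0.

As a check, the Euler characteristic is 9 − 27 + 18 = 0, which agrees with 1 − 1 + 0 = 0.

H_0 = Z,  H_1 = Z ⊕ Z/2,  H_2 = 0.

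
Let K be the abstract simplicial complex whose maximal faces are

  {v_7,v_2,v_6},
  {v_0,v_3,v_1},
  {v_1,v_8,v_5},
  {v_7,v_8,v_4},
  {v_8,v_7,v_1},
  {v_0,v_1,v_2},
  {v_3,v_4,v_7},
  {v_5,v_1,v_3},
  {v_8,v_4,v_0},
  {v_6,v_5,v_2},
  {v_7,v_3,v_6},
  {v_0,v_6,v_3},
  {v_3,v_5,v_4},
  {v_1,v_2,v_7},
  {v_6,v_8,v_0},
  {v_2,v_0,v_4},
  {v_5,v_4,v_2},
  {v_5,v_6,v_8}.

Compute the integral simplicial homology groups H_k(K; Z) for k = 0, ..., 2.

H_0 ≅ Z,  H_1 ≅ Z^2,  H_2 ≅ Z.

Order the vertices as v_0 < v_1 < v_2 < v_3 < v_4 < v_5 < v_6 < v_7 < v_8. Listing each simplex with vertices in this order, K has dimension 2 with simplices:

  0-simplices (9): [v_0], [v_1], [v_2], [v_3], [v_4], [v_5], [v_6], [v_7], [v_8]
  1-simplices (27): (27 of them)
  2-simplices (18): (18 of them)

giving chain groups C_0 ≅ Z^9, C_1 ≅ Z^27, C_2 ≅ Z^18.

Boundary ∂_1: C_1 → C_0 sends each edge [p,q] (with p < q) to q − p.
As a 9×27 matrix over Z this has rank 8, with invariant factors (1,1,1,1,1,1,1,1).

The boundary map ∂_2: C_2 → C_1 acts by ∂[p,q,r] = [q,r] − [p,r] + [p,q]. For instance
  ∂[v_0,v_1,v_2] = [v_1,v_2] − [v_0,v_2] + [v_0,v_1],
  ∂[v_0,v_2,v_4] = [v_2,v_4] − [v_0,v_4] + [v_0,v_2].
The 27×18 boundary matrix has rank 17 and Smith normal form diag(1,1,1,1,1,1,1,1,1,1,1,1,1,1,1,1,1).

Now H_k = ker ∂_k / im ∂_{k+1}, so:

  H_0: rank C_0 − rank ∂_1 = 9 − 8 = 1, and the invariant factors of ∂_1 are all 1, so H_0 ≅ Z.
  H_1: rank ker ∂_1 − rank ∂_2 = (27 − 8) − 17 = 2, and the invariant factors of ∂_2 are all 1, so H_1 ≅ Z^2.
  H_2: rank ker ∂_2 − rank ∂_3 = (18 − 17) − 0 = 1, and there is no ∂_3, so H_2 ≅ Z.

(K is a triangulation of the torus T^2.)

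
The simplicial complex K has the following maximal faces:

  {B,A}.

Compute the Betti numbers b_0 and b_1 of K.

Order the vertices as A < B. Listing each simplex with vertices in this order, K has dimension 1 with simplices:

  0-simplices (2): A, B
  1-simplices (1): AB

giving chain groups C_0 ≅ Z^2, C_1 ≅ Z^1.

Boundary ∂_1: C_1 → C_0 is given by ∂[p,q] = [q] − [p]. For instance
  ∂AB = B − A.
The resulting 2×1 matrix has rank 1, and its Smith normal form has invariant factors (1).

From H_k ≅ ker(∂_k) / im(∂_{k+1}) we obtain:

  H_0: rank C_0 − rank ∂_1 = 2 − 1 = 1, and the invariant factors of ∂_1 are all 1, so H_0 ≅ Z.
  H_1: rank ker ∂_1 − rank ∂_2 = (1 − 1) − 0 = 0, and there is no ∂_2, so H_1 ≅ 0.

As a check, the Euler characteristic is 2 − 1 = 1, which agrees with 1 − 0 = 1.

Hence the Betti numbers are b_0 = 1, b_1 = 0.

b_0 = 1, b_1 = 0.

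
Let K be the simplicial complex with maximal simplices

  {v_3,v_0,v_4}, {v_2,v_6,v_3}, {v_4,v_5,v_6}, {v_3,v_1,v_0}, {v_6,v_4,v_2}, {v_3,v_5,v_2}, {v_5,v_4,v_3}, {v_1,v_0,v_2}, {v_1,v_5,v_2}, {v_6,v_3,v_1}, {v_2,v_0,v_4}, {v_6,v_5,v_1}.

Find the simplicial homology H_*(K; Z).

H_0 ≅ Z,  H_1 ≅ Z/2Z,  H_2 = 0.

Fix the vertex order v_0 < v_1 < v_2 < v_3 < v_4 < v_5 < v_6 and write every simplex with vertices in increasing order. Then dim K = 2 and the simplices of K are:

  0-simplices (7): [v_0], [v_1], [v_2], [v_3], [v_4], [v_5], [v_6]
  1-simplices (18): (18 of them)
  2-simplices (12): (12 of them)

so the chain groups are C_0 ≅ Z^7, C_1 ≅ Z^18, C_2 ≅ Z^12.

∂_1: C_1 → C_0 is given by ∂[p,q] = [q] − [p].
The resulting 7×18 matrix has rank 6, and its Smith normal form has invariant factors (1,1,1,1,1,1).

∂_2: C_2 → C_1 maps a triangle to the signed sum of its edges. For instance
  ∂[v_1,v_3,v_6] = [v_3,v_6] − [v_1,v_6] + [v_1,v_3],
  ∂[v_3,v_4,v_5] = [v_4,v_5] − [v_3,v_5] + [v_3,v_4].
The 18×12 boundary matrix has rank 12 and Smith normal form diag(1,1,1,1,1,1,1,1,1,1,1,2).

Now H_k = ker ∂_k / im ∂_{k+1}, so:

  H_0: rank C_0 − rank ∂_1 = 7 − 6 = 1, and the invariant factors of ∂_1 are all 1, so H_0 = Z.
  H_1: rank ker ∂_1 − rank ∂_2 = (18 − 6) − 12 = 0, and ∂_2 has invariant factor 2 > 1, so H_1 = Z/2Z.
  H_2: rank ker ∂_2 − rank ∂_3 = (12 − 12) − 0 = 0, and there is no ∂_3, so H_2 = 0.

(K is a triangulation of the real projective plane RP^2.)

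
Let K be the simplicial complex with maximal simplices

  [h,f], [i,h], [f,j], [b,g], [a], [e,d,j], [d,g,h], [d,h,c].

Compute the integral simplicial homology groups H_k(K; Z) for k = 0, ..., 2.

Order the vertices as a < b < c < d < e < f < g < h < i < j. Listing each simplex with vertices in this order, K has dimension 2 with simplices:

  0-simplices (10): a, b, c, d, e, f, g, h, i, j
  1-simplices (12): bg, cd, ch, de, dg, dh, dj, ej, fh, fj, gh, hi
  2-simplices (3): cdh, dej, dgh

giving chain groups C_0 ≅ Z^10, C_1 ≅ Z^12, C_2 ≅ Z^3.

The boundary map ∂_1: C_1 → C_0 maps an edge to its endpoints' difference, ∂[p,q] = q − p. For instance
  ∂ch = h − c.
The resulting 10×12 matrix has rank 8, and its Smith normal form has invariant factors (1,1,1,1,1,1,1,1).

∂_2: C_2 → C_1 maps a triangle to the signed sum of its edges. For instance
  ∂dej = ej − dj + de,
  ∂dgh = gh − dh + dg.
This gives a 12×3 integer matrix of rank 3; reducing to Smith normal form yields diagonal entries (1,1,1).

Reading off H_k = ker ∂_k / im ∂_{k+1}:

  H_0: rank C_0 − rank ∂_1 = 10 − 8 = 2, and the invariant factors of ∂_1 are all 1, so H_0 ≅ Z^2.
  H_1: rank ker ∂_1 − rank ∂_2 = (12 − 8) − 3 = 1, and the invariant factors of ∂_2 are all 1, so H_1 ≅ Z.
  H_2: rank ker ∂_2 − rank ∂_3 = (3 − 3) − 0 = 0, and there is no ∂_3, so H_2 ≅ 0.

As a check, the Euler characteristic is 10 − 12 + 3 = 1, which agrees with 2 − 1 + 0 = 1.

H_0 ≅ Z^2,  H_1 ≅ Z,  H_2 = 0.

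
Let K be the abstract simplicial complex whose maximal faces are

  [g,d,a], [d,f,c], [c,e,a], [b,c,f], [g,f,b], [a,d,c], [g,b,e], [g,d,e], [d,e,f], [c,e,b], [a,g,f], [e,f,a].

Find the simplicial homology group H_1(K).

H_1 ≅ Z/2.

Order the vertices as a < b < c < d < e < f < g. Listing each simplex with vertices in this order, K has dimension 2 with simplices:

  0-simplices (7): a, b, c, d, e, f, g
  1-simplices (18): ac, ad, ae, af, ag, bc, be, bf, bg, cd, ce, cf, de, df, dg, ef, eg, fg
  2-simplices (12): acd, ace, adg, aef, afg, bce, bcf, beg, bfg, cdf, def, deg

so the chain groups are C_0 ≅ Z^7, C_1 ≅ Z^18, C_2 ≅ Z^12.

The boundary map ∂_1: C_1 → C_0 maps an edge to its endpoints' difference, ∂[p,q] = q − p. For instance
  ∂de = e − d.
The resulting 7×18 matrix has rank 6, and its Smith normal form has invariant factors (1,1,1,1,1,1).

Boundary ∂_2: C_2 → C_1 acts by ∂[p,q,r] = [q,r] − [p,r] + [p,q]. For instance
  ∂def = ef − df + de,
  ∂adg = dg − ag + ad.
The 18×12 boundary matrix has rank 12 and Smith normal form diag(1,1,1,1,1,1,1,1,1,1,1,2).

From H_k ≅ ker(∂_k) / im(∂_{k+1}) we obtain:

  H_1: rank ker ∂_1 − rank ∂_2 = (18 − 6) − 12 = 0, and ∂_2 has invariant factor 2 > 1, so H_1 ≅ Z/2.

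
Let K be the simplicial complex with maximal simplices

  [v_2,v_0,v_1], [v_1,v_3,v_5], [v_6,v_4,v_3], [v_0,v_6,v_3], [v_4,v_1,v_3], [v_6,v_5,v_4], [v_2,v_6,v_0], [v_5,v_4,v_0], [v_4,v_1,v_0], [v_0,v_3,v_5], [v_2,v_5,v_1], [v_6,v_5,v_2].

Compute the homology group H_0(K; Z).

H_0 = Z.

We work with the vertex ordering v_0 < v_1 < v_2 < v_3 < v_4 < v_5 < v_6. The simplices of K, each written with vertices in increasing order, are:

  0-simplices (7): [v_0], [v_1], [v_2], [v_3], [v_4], [v_5], [v_6]
  1-simplices (18): (18 of them)
  2-simplices (12): (12 of them)

so the chain groups are C_0 ≅ Z^7, C_1 ≅ Z^18, C_2 ≅ Z^12.

∂_1: C_1 → C_0 sends each edge [p,q] (with p < q) to q − p. For instance
  ∂[v_0,v_2] = [v_2] − [v_0].
The 7×18 boundary matrix has rank 6 and Smith normal form diag(1,1,1,1,1,1).

∂_2: C_2 → C_1 acts by ∂[p,q,r] = [q,r] − [p,r] + [p,q]. For instance
  ∂[v_0,v_2,v_6] = [v_2,v_6] − [v_0,v_6] + [v_0,v_2],
  ∂[v_1,v_3,v_4] = [v_3,v_4] − [v_1,v_4] + [v_1,v_3].
The 18×12 boundary matrix has rank 12 and Smith normal form diag(1,1,1,1,1,1,1,1,1,1,1,2).

Now H_k = ker ∂_k / im ∂_{k+1}, so:

  H_0: rank C_0 − rank ∂_1 = 7 − 6 = 1, and the invariant factors of ∂_1 are all 1, so H_0 ≅ Z.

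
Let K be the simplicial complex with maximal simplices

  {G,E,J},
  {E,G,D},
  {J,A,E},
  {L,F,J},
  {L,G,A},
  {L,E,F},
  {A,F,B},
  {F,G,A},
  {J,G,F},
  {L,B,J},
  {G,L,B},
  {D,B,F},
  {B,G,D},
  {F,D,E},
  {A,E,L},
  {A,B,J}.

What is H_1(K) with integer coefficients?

H_1 ≅ Z^2.

K has 8 vertices, 24 edges, 16 triangles.
rank ∂_1 = 7, rank ∂_2 = 15 ⇒ b_1 = 24 − 7 − 15 = 2; all invariant factors of ∂_2 are 1 so no torsion. So H_1 = Z^2.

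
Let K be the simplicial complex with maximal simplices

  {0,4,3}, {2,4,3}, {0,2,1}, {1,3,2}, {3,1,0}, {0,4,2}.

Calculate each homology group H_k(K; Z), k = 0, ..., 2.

Order the vertices as 0 < 1 < 2 < 3 < 4. Listing each simplex with vertices in this order, K has dimension 2 with simplices:

  0-simplices (5): [0], [1], [2], [3], [4]
  1-simplices (9): [0,1], [0,2], [0,3], [0,4], [1,2], [1,3], [2,3], [2,4], [3,4]
  2-simplices (6): [0,1,2], [0,1,3], [0,2,4], [0,3,4], [1,2,3], [2,3,4]

giving chain groups C_0 ≅ Z^5, C_1 ≅ Z^9, C_2 ≅ Z^6.

∂_1: C_1 → C_0 is given by ∂[p,q] = [q] − [p].
This gives a 5×9 integer matrix of rank 4; reducing to Smith normal form yields diagonal entries (1,1,1,1).

Boundary ∂_2: C_2 → C_1 acts by ∂[p,q,r] = [q,r] − [p,r] + [p,q]. For instance
  ∂[0,2,4] = [2,4] − [0,4] + [0,2],
  ∂[0,3,4] = [3,4] − [0,4] + [0,3].
The 9×6 boundary matrix has rank 5 and Smith normal form diag(1,1,1,1,1).

Reading off H_k = ker ∂_k / im ∂_{k+1}:

  H_0: rank C_0 − rank ∂_1 = 5 − 4 = 1, and the invariant factors of ∂_1 are all 1, so H_0 ≅ Z.
  H_1: rank ker ∂_1 − rank ∂_2 = (9 − 4) − 5 = 0, and the invariant factors of ∂_2 are all 1, so H_1 ≅ 0.
  H_2: rank ker ∂_2 − rank ∂_3 = (6 − 5) − 0 = 1, and there is no ∂_3, so H_2 ≅ Z.

H_0 = Z,  H_1 = 0,  H_2 = Z.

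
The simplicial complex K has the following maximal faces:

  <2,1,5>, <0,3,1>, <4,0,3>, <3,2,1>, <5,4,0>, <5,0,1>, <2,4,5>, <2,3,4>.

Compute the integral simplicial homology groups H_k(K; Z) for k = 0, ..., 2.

Order the vertices as 0 < 1 < 2 < 3 < 4 < 5. Listing each simplex with vertices in this order, K has dimension 2 with simplices:

  0-simplices (6): [0], [1], [2], [3], [4], [5]
  1-simplices (12): [0,1], [0,3], [0,4], [0,5], [1,2], [1,3], [1,5], [2,3], [2,4], [2,5], [3,4], [4,5]
  2-simplices (8): [0,1,3], [0,1,5], [0,3,4], [0,4,5], [1,2,3], [1,2,5], [2,3,4], [2,4,5]

so the chain groups are C_0 ≅ Z^6, C_1 ≅ Z^12, C_2 ≅ Z^8.

The boundary map ∂_1: C_1 → C_0 sends each edge [p,q] (with p < q) to q − p.
The resulting 6×12 matrix has rank 5, and its Smith normal form has invariant factors (1,1,1,1,1).

∂_2: C_2 → C_1 acts by ∂[p,q,r] = [q,r] − [p,r] + [p,q]. For instance
  ∂[1,2,3] = [2,3] − [1,3] + [1,2],
  ∂[1,2,5] = [2,5] − [1,5] + [1,2].
The 12×8 boundary matrix has rank 7 and Smith normal form diag(1,1,1,1,1,1,1).

From H_k ≅ ker(∂_k) / im(∂_{k+1}) we obtain:

  H_0: rank C_0 − rank ∂_1 = 6 − 5 = 1, and the invariant factors of ∂_1 are all 1, so H_0 = Z.
  H_1: rank ker ∂_1 − rank ∂_2 = (12 − 5) − 7 = 0, and the invariant factors of ∂_2 are all 1, so H_1 = 0.
  H_2: rank ker ∂_2 − rank ∂_3 = (8 − 7) − 0 = 1, and there is no ∂_3, so H_2 = Z.

As a check, the Euler characteristic is 6 − 12 + 8 = 2, which agrees with 1 − 0 + 1 = 2.

H_0 ≅ Z,  H_1 = 0,  H_2 ≅ Z.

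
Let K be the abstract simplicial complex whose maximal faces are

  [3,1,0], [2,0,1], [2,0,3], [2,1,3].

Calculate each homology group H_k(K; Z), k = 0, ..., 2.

H_0 = Z,  H_1 = 0,  H_2 = Z.

Fix the vertex order 0 < 1 < 2 < 3 and write every simplex with vertices in increasing order. Then dim K = 2 and the simplices of K are:

  0-simplices (4): [0], [1], [2], [3]
  1-simplices (6): [0,1], [0,2], [0,3], [1,2], [1,3], [2,3]
  2-simplices (4): [0,1,2], [0,1,3], [0,2,3], [1,2,3]

Hence C_0 ≅ Z^4, C_1 ≅ Z^6, C_2 ≅ Z^4.

Boundary ∂_1: C_1 → C_0 sends each edge [p,q] (with p < q) to q − p. For instance
  ∂[1,2] = [2] − [1].
The 4×6 boundary matrix has rank 3 and Smith normal form diag(1,1,1).

Boundary ∂_2: C_2 → C_1 acts by ∂[p,q,r] = [q,r] − [p,r] + [p,q]. For instance
  ∂[1,2,3] = [2,3] − [1,3] + [1,2],
  ∂[0,1,2] = [1,2] − [0,2] + [0,1].
This gives a 6×4 integer matrix of rank 3; reducing to Smith normal form yields diagonal entries (1,1,1).

Reading off H_k = ker ∂_k / im ∂_{k+1}:

  H_0: rank C_0 − rank ∂_1 = 4 − 3 = 1, and the invariant factors of ∂_1 are all 1, so H_0 = Z.
  H_1: rank ker ∂_1 − rank ∂_2 = (6 − 3) − 3 = 0, and the invariant factors of ∂_2 are all 1, so H_1 = 0.
  H_2: rank ker ∂_2 − rank ∂_3 = (4 − 3) − 0 = 1, and there is no ∂_3, so H_2 = Z.

As a check, the Euler characteristic is 4 − 6 + 4 = 2, which agrees with 1 − 0 + 1 = 2.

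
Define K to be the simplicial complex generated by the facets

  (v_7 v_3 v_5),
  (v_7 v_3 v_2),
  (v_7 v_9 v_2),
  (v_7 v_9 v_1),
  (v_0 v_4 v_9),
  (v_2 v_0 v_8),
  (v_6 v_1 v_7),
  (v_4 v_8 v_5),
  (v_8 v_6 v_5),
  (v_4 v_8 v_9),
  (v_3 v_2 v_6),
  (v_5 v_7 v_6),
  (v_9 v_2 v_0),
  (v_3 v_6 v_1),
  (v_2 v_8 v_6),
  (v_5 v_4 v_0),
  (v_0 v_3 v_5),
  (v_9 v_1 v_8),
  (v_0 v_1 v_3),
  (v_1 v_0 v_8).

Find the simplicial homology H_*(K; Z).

Take the total order v_0 < v_1 < v_2 < v_3 < v_4 < v_5 < v_6 < v_7 < v_8 < v_9 on the vertex set. Then K (dimension 2) consists of the simplices:

  0-simplices (10): [v_0], [v_1], [v_2], [v_3], [v_4], [v_5], [v_6], [v_7], [v_8], [v_9]
  1-simplices (30): (30 of them)
  2-simplices (20): (20 of them)

so the chain groups are C_0 ≅ Z^10, C_1 ≅ Z^30, C_2 ≅ Z^20.

Boundary ∂_1: C_1 → C_0 is given by ∂[p,q] = [q] − [p]. For instance
  ∂[v_1,v_6] = [v_6] − [v_1].
The resulting 10×30 matrix has rank 9, and its Smith normal form has invariant factors (1,1,1,1,1,1,1,1,1).

Boundary ∂_2: C_2 → C_1 acts by ∂[p,q,r] = [q,r] − [p,r] + [p,q]. For instance
  ∂[v_2,v_3,v_6] = [v_3,v_6] − [v_2,v_6] + [v_2,v_3],
  ∂[v_0,v_4,v_9] = [v_4,v_9] − [v_0,v_9] + [v_0,v_4].
As a 30×20 matrix over Z this has rank 20, with invariant factors (1,1,1,1,1,1,1,1,1,1,1,1,1,1,1,1,1,1,1,2).

Reading off H_k = ker ∂_k / im ∂_{k+1}:

  H_0: rank C_0 − rank ∂_1 = 10 − 9 = 1, and the invariant factors of ∂_1 are all 1, so H_0 ≅ Z.
  H_1: rank ker ∂_1 − rank ∂_2 = (30 − 9) − 20 = 1, and ∂_2 has invariant factor 2 > 1, so H_1 ≅ Z ⊕ Z/2.
  H_2: rank ker ∂_2 − rank ∂_3 = (20 − 20) − 0 = 0, and there is no ∂_3, so H_2 ≅ 0.

H_0 = Z,  H_1 = Z ⊕ Z/2,  H_2 = 0.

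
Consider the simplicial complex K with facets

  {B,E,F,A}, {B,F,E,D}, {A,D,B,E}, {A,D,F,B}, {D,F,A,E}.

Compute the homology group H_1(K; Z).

H_1 = 0.

Order the vertices as A < B < D < E < F. Listing each simplex with vertices in this order, K has dimension 3 with simplices:

  0-simplices (5): A, B, D, E, F
  1-simplices (10): AB, AD, AE, AF, BD, BE, BF, DE, DF, EF
  2-simplices (10): ABD, ABE, ABF, ADE, ADF, AEF, BDE, BDF, BEF, DEF
  3-simplices (5): ABDE, ABDF, ABEF, ADEF, BDEF

Hence C_0 ≅ Z^5, C_1 ≅ Z^10, C_2 ≅ Z^10, C_3 ≅ Z^5.

∂_1: C_1 → C_0 sends each edge [p,q] (with p < q) to q − p.
This gives a 5×10 integer matrix of rank 4; reducing to Smith normal form yields diagonal entries (1,1,1,1).

∂_2: C_2 → C_1 sends each 2-simplex [p,q,r] to [q,r] − [p,r] + [p,q]. For instance
  ∂BDF = DF − BF + BD,
  ∂ADF = DF − AF + AD.
This gives a 10×10 integer matrix of rank 6; reducing to Smith normal form yields diagonal entries (1,1,1,1,1,1).

The boundary map ∂_3: C_3 → C_2 sends each 3-simplex σ to the alternating sum Σ_i (−1)^i (σ with its i-th vertex removed). For instance
  ∂ABDE = BDE − ADE + ABE − ABD,
  ∂BDEF = DEF − BEF + BDF − BDE.
This gives a 10×5 integer matrix of rank 4; reducing to Smith normal form yields diagonal entries (1,1,1,1).

Now H_k = ker ∂_k / im ∂_{k+1}, so:

  H_1: rank ker ∂_1 − rank ∂_2 = (10 − 4) − 6 = 0, and the invariant factors of ∂_2 are all 1, so H_1 = 0.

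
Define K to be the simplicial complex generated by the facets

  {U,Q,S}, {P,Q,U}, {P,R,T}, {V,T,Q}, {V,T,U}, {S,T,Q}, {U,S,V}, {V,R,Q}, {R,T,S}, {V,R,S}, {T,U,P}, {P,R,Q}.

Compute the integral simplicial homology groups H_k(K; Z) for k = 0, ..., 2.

H_0 = Z,  H_1 = Z/2Z,  H_2 = 0.

We work with the vertex ordering P < Q < R < S < T < U < V. The simplices of K, each written with vertices in increasing order, are:

  0-simplices (7): P, Q, R, S, T, U, V
  1-simplices (18): PQ, PR, PT, PU, QR, QS, QT, QU, QV, RS, RT, RV, ST, SU, SV, TU, TV, UV
  2-simplices (12): PQR, PQU, PRT, PTU, QRV, QST, QSU, QTV, RST, RSV, SUV, TUV

Hence C_0 ≅ Z^7, C_1 ≅ Z^18, C_2 ≅ Z^12.

Boundary ∂_1: C_1 → C_0 is given by ∂[p,q] = [q] − [p]. For instance
  ∂SU = U − S.
This gives a 7×18 integer matrix of rank 6; reducing to Smith normal form yields diagonal entries (1,1,1,1,1,1).

∂_2: C_2 → C_1 acts by ∂[p,q,r] = [q,r] − [p,r] + [p,q]. For instance
  ∂TUV = UV − TV + TU,
  ∂QST = ST − QT + QS.
The 18×12 boundary matrix has rank 12 and Smith normal form diag(1,1,1,1,1,1,1,1,1,1,1,2).

Now H_k = ker ∂_k / im ∂_{k+1}, so:

  H_0: rank C_0 − rank ∂_1 = 7 − 6 = 1, and the invariant factors of ∂_1 are all 1, so H_0 = Z.
  H_1: rank ker ∂_1 − rank ∂_2 = (18 − 6) − 12 = 0, and ∂_2 has invariant factor 2 > 1, so H_1 = Z/2Z.
  H_2: rank ker ∂_2 − rank ∂_3 = (12 − 12) − 0 = 0, and there is no ∂_3, so H_2 = 0.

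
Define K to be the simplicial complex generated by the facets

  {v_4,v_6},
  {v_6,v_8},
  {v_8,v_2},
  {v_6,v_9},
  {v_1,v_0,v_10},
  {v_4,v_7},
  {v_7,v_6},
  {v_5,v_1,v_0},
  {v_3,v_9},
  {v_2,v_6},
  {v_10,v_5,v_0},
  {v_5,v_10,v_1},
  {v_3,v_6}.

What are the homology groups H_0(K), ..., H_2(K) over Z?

H_0 ≅ Z^2,  H_1 ≅ Z^3,  H_2 ≅ Z.

K has 11 vertices, 15 edges, 4 triangles.
rank ∂_0 = 0, rank ∂_1 = 9 ⇒ b_0 = 11 − 0 − 9 = 2; all invariant factors of ∂_1 are 1 so no torsion. So H_0 ≅ Z^2.
rank ∂_1 = 9, rank ∂_2 = 3 ⇒ b_1 = 15 − 9 − 3 = 3; all invariant factors of ∂_2 are 1 so no torsion. So H_1 ≅ Z^3.
rank ∂_2 = 3, rank ∂_3 = 0 ⇒ b_2 = 4 − 3 − 0 = 1. So H_2 ≅ Z.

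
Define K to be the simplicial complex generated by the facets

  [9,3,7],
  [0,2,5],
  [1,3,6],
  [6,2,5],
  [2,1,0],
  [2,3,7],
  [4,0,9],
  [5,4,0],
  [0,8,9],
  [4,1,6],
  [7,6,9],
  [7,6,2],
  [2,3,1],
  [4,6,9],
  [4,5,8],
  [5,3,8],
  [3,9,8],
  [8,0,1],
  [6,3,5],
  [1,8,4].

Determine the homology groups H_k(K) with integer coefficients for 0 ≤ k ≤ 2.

K has 10 vertices, 30 edges, 20 triangles.
rank ∂_0 = 0, rank ∂_1 = 9 ⇒ b_0 = 10 − 0 − 9 = 1; all invariant factors of ∂_1 are 1 so no torsion. So H_0 ≅ Z.
rank ∂_1 = 9, rank ∂_2 = 20 ⇒ b_1 = 30 − 9 − 20 = 1; ∂_2 has invariant factor(s) [2] giving torsion. So H_1 ≅ Z ⊕ Z/2.
rank ∂_2 = 20, rank ∂_3 = 0 ⇒ b_2 = 20 − 20 − 0 = 0. So H_2 ≅ 0.

H_0 = Z,  H_1 = Z ⊕ Z/2,  H_2 = 0.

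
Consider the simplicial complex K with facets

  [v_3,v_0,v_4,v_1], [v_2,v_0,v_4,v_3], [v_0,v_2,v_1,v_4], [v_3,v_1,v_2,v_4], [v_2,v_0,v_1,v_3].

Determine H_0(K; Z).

H_0 ≅ Z.

We work with the vertex ordering v_0 < v_1 < v_2 < v_3 < v_4. The simplices of K, each written with vertices in increasing order, are:

  0-simplices (5): [v_0], [v_1], [v_2], [v_3], [v_4]
  1-simplices (10): [v_0,v_1], [v_0,v_2], [v_0,v_3], [v_0,v_4], [v_1,v_2], [v_1,v_3], [v_1,v_4], [v_2,v_3], [v_2,v_4], [v_3,v_4]
  2-simplices (10): [v_0,v_1,v_2], [v_0,v_1,v_3], [v_0,v_1,v_4], [v_0,v_2,v_3], [v_0,v_2,v_4], [v_0,v_3,v_4], [v_1,v_2,v_3], [v_1,v_2,v_4], [v_1,v_3,v_4], [v_2,v_3,v_4]
  3-simplices (5): [v_0,v_1,v_2,v_3], [v_0,v_1,v_2,v_4], [v_0,v_1,v_3,v_4], [v_0,v_2,v_3,v_4], [v_1,v_2,v_3,v_4]

Hence C_0 ≅ Z^5, C_1 ≅ Z^10, C_2 ≅ Z^10, C_3 ≅ Z^5.

∂_1: C_1 → C_0 is given by ∂[p,q] = [q] − [p]. For instance
  ∂[v_0,v_4] = [v_4] − [v_0].
This gives a 5×10 integer matrix of rank 4; reducing to Smith normal form yields diagonal entries (1,1,1,1).

The boundary map ∂_2: C_2 → C_1 acts by ∂[p,q,r] = [q,r] − [p,r] + [p,q]. For instance
  ∂[v_0,v_1,v_3] = [v_1,v_3] − [v_0,v_3] + [v_0,v_1],
  ∂[v_0,v_2,v_3] = [v_2,v_3] − [v_0,v_3] + [v_0,v_2].
This gives a 10×10 integer matrix of rank 6; reducing to Smith normal form yields diagonal entries (1,1,1,1,1,1).

∂_3: C_3 → C_2 sends each 3-simplex σ to the alternating sum Σ_i (−1)^i (σ with its i-th vertex removed). For instance
  ∂[v_1,v_2,v_3,v_4] = [v_2,v_3,v_4] − [v_1,v_3,v_4] + [v_1,v_2,v_4] − [v_1,v_2,v_3],
  ∂[v_0,v_2,v_3,v_4] = [v_2,v_3,v_4] − [v_0,v_3,v_4] + [v_0,v_2,v_4] − [v_0,v_2,v_3].
The 10×5 boundary matrix has rank 4 and Smith normal form diag(1,1,1,1).

From H_k ≅ ker(∂_k) / im(∂_{k+1}) we obtain:

  H_0: rank C_0 − rank ∂_1 = 5 − 4 = 1, and the invariant factors of ∂_1 are all 1, so H_0 ≅ Z.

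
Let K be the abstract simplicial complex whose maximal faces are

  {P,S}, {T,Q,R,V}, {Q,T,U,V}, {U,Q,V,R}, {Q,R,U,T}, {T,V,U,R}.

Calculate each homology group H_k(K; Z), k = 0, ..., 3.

K has 7 vertices, 11 edges, 10 triangles, 5 3-simplices.
rank ∂_0 = 0, rank ∂_1 = 5 ⇒ b_0 = 7 − 0 − 5 = 2; all invariant factors of ∂_1 are 1 so no torsion. So H_0 = Z^2.
rank ∂_1 = 5, rank ∂_2 = 6 ⇒ b_1 = 11 − 5 − 6 = 0; all invariant factors of ∂_2 are 1 so no torsion. So H_1 = 0.
rank ∂_2 = 6, rank ∂_3 = 4 ⇒ b_2 = 10 − 6 − 4 = 0; all invariant factors of ∂_3 are 1 so no torsion. So H_2 = 0.
rank ∂_3 = 4, rank ∂_4 = 0 ⇒ b_3 = 5 − 4 − 0 = 1. So H_3 = Z.

H_0 ≅ Z^2,  H_1 = 0,  H_2 = 0,  H_3 ≅ Z.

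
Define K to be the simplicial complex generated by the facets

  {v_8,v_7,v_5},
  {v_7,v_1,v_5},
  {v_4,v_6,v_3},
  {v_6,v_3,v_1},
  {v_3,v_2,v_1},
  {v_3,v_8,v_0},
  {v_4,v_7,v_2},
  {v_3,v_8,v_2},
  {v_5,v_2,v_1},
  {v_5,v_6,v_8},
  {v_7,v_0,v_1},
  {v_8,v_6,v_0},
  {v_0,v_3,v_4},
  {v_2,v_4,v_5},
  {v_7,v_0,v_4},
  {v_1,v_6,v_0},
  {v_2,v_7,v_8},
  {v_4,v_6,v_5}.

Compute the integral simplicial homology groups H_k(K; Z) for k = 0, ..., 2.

We work with the vertex ordering v_0 < v_1 < v_2 < v_3 < v_4 < v_5 < v_6 < v_7 < v_8. The simplices of K, each written with vertices in increasing order, are:

  0-simplices (9): [v_0], [v_1], [v_2], [v_3], [v_4], [v_5], [v_6], [v_7], [v_8]
  1-simplices (27): (27 of them)
  2-simplices (18): (18 of them)

so the chain groups are C_0 ≅ Z^9, C_1 ≅ Z^27, C_2 ≅ Z^18.

Boundary ∂_1: C_1 → C_0 maps an edge to its endpoints' difference, ∂[p,q] = q − p.
The 9×27 boundary matrix has rank 8 and Smith normal form diag(1,1,1,1,1,1,1,1).

The boundary map ∂_2: C_2 → C_1 sends each 2-simplex [p,q,r] to [q,r] − [p,r] + [p,q]. For instance
  ∂[v_1,v_3,v_6] = [v_3,v_6] − [v_1,v_6] + [v_1,v_3],
  ∂[v_0,v_3,v_4] = [v_3,v_4] − [v_0,v_4] + [v_0,v_3].
The 27×18 boundary matrix has rank 18 and Smith normal form diag(1,1,1,1,1,1,1,1,1,1,1,1,1,1,1,1,1,2).

Computing H_k = (kernel of ∂_k) / (image of ∂_{k+1}):

  H_0: rank C_0 − rank ∂_1 = 9 − 8 = 1, and the invariant factors of ∂_1 are all 1, so H_0 = Z.
  H_1: rank ker ∂_1 − rank ∂_2 = (27 − 8) − 18 = 1, and ∂_2 has invariant factor 2 > 1, so H_1 = Z ⊕ Z/2Z.
  H_2: rank ker ∂_2 − rank ∂_3 = (18 − 18) − 0 = 0, and there is no ∂_3, so H_2 = 0.

H_0 = Z,  H_1 = Z ⊕ Z/2Z,  H_2 = 0.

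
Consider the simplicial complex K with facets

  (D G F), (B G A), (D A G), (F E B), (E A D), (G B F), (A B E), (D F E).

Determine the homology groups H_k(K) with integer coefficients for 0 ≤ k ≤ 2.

Order the vertices as A < B < D < E < F < G. Listing each simplex with vertices in this order, K has dimension 2 with simplices:

  0-simplices (6): A, B, D, E, F, G
  1-simplices (12): AB, AD, AE, AG, BE, BF, BG, DE, DF, DG, EF, FG
  2-simplices (8): ABE, ABG, ADE, ADG, BEF, BFG, DEF, DFG

so the chain groups are C_0 ≅ Z^6, C_1 ≅ Z^12, C_2 ≅ Z^8.

The boundary map ∂_1: C_1 → C_0 is given by ∂[p,q] = [q] − [p]. For instance
  ∂AE = E − A.
This gives a 6×12 integer matrix of rank 5; reducing to Smith normal form yields diagonal entries (1,1,1,1,1).

Boundary ∂_2: C_2 → C_1 acts by ∂[p,q,r] = [q,r] − [p,r] + [p,q]. For instance
  ∂ABE = BE − AE + AB,
  ∂ADE = DE − AE + AD.
As a 12×8 matrix over Z this has rank 7, with invariant factors (1,1,1,1,1,1,1).

From H_k ≅ ker(∂_k) / im(∂_{k+1}) we obtain:

  H_0: rank C_0 − rank ∂_1 = 6 − 5 = 1, and the invariant factors of ∂_1 are all 1, so H_0 = Z.
  H_1: rank ker ∂_1 − rank ∂_2 = (12 − 5) − 7 = 0, and the invariant factors of ∂_2 are all 1, so H_1 = 0.
  H_2: rank ker ∂_2 − rank ∂_3 = (8 − 7) − 0 = 1, and there is no ∂_3, so H_2 = Z.

(K is a triangulation of the 2-sphere S^2.)

H_0 ≅ Z,  H_1 = 0,  H_2 ≅ Z.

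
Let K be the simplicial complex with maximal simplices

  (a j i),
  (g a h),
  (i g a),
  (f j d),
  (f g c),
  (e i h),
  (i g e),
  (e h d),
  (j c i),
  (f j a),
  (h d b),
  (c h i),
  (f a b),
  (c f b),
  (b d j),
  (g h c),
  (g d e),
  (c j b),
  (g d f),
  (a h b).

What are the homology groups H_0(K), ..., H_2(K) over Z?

H_0 ≅ Z,  H_1 ≅ Z ⊕ Z_2,  H_2 = 0.

K has 10 vertices, 30 edges, 20 triangles.
rank ∂_0 = 0, rank ∂_1 = 9 ⇒ b_0 = 10 − 0 − 9 = 1; all invariant factors of ∂_1 are 1 so no torsion. So H_0 = Z.
rank ∂_1 = 9, rank ∂_2 = 20 ⇒ b_1 = 30 − 9 − 20 = 1; ∂_2 has invariant factor(s) [2] giving torsion. So H_1 = Z ⊕ Z_2.
rank ∂_2 = 20, rank ∂_3 = 0 ⇒ b_2 = 20 − 20 − 0 = 0. So H_2 = 0.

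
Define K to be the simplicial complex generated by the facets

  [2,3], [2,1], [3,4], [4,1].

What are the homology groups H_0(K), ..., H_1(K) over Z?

Take the total order 1 < 2 < 3 < 4 on the vertex set. Then K (dimension 1) consists of the simplices:

  0-simplices (4): [1], [2], [3], [4]
  1-simplices (4): [1,2], [1,4], [2,3], [3,4]

giving chain groups C_0 ≅ Z^4, C_1 ≅ Z^4.

The boundary map ∂_1: C_1 → C_0 maps an edge to its endpoints' difference, ∂[p,q] = q − p. For instance
  ∂[1,4] = [4] − [1].
This gives a 4×4 integer matrix of rank 3; reducing to Smith normal form yields diagonal entries (1,1,1).

Computing H_k = (kernel of ∂_k) / (image of ∂_{k+1}):

  H_0: rank C_0 − rank ∂_1 = 4 − 3 = 1, and the invariant factors of ∂_1 are all 1, so H_0 = Z.
  H_1: rank ker ∂_1 − rank ∂_2 = (4 − 3) − 0 = 1, and there is no ∂_2, so H_1 = Z.

As a check, the Euler characteristic is 4 − 4 = 0, which agrees with 1 − 1 = 0.

H_0 = Z,  H_1 = Z.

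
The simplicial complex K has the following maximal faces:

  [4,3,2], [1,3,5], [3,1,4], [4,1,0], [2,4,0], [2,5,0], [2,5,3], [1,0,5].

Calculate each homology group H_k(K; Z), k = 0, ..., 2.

H_0 = Z,  H_1 = 0,  H_2 = Z.

Order the vertices as 0 < 1 < 2 < 3 < 4 < 5. Listing each simplex with vertices in this order, K has dimension 2 with simplices:

  0-simplices (6): [0], [1], [2], [3], [4], [5]
  1-simplices (12): [0,1], [0,2], [0,4], [0,5], [1,3], [1,4], [1,5], [2,3], [2,4], [2,5], [3,4], [3,5]
  2-simplices (8): [0,1,4], [0,1,5], [0,2,4], [0,2,5], [1,3,4], [1,3,5], [2,3,4], [2,3,5]

giving chain groups C_0 ≅ Z^6, C_1 ≅ Z^12, C_2 ≅ Z^8.

Boundary ∂_1: C_1 → C_0 maps an edge to its endpoints' difference, ∂[p,q] = q − p.
The 6×12 boundary matrix has rank 5 and Smith normal form diag(1,1,1,1,1).

∂_2: C_2 → C_1 acts by ∂[p,q,r] = [q,r] − [p,r] + [p,q]. For instance
  ∂[2,3,4] = [3,4] − [2,4] + [2,3],
  ∂[2,3,5] = [3,5] − [2,5] + [2,3].
This gives a 12×8 integer matrix of rank 7; reducing to Smith normal form yields diagonal entries (1,1,1,1,1,1,1).

From H_k ≅ ker(∂_k) / im(∂_{k+1}) we obtain:

  H_0: rank C_0 − rank ∂_1 = 6 − 5 = 1, and the invariant factors of ∂_1 are all 1, so H_0 = Z.
  H_1: rank ker ∂_1 − rank ∂_2 = (12 − 5) − 7 = 0, and the invariant factors of ∂_2 are all 1, so H_1 = 0.
  H_2: rank ker ∂_2 − rank ∂_3 = (8 − 7) − 0 = 1, and there is no ∂_3, so H_2 = Z.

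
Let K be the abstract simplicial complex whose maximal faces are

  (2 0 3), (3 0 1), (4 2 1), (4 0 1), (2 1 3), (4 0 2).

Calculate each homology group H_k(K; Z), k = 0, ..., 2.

H_0 ≅ Z,  H_1 = 0,  H_2 ≅ Z.

Fix the vertex order 0 < 1 < 2 < 3 < 4 and write every simplex with vertices in increasing order. Then dim K = 2 and the simplices of K are:

  0-simplices (5): [0], [1], [2], [3], [4]
  1-simplices (9): [0,1], [0,2], [0,3], [0,4], [1,2], [1,3], [1,4], [2,3], [2,4]
  2-simplices (6): [0,1,3], [0,1,4], [0,2,3], [0,2,4], [1,2,3], [1,2,4]

Hence C_0 ≅ Z^5, C_1 ≅ Z^9, C_2 ≅ Z^6.

∂_1: C_1 → C_0 is given by ∂[p,q] = [q] − [p]. For instance
  ∂[0,3] = [3] − [0].
The 5×9 boundary matrix has rank 4 and Smith normal form diag(1,1,1,1).

Boundary ∂_2: C_2 → C_1 maps a triangle to the signed sum of its edges. For instance
  ∂[1,2,4] = [2,4] − [1,4] + [1,2],
  ∂[0,2,3] = [2,3] − [0,3] + [0,2].
This gives a 9×6 integer matrix of rank 5; reducing to Smith normal form yields diagonal entries (1,1,1,1,1).

Reading off H_k = ker ∂_k / im ∂_{k+1}:

  H_0: rank C_0 − rank ∂_1 = 5 − 4 = 1, and the invariant factors of ∂_1 are all 1, so H_0 = Z.
  H_1: rank ker ∂_1 − rank ∂_2 = (9 − 4) − 5 = 0, and the invariant factors of ∂_2 are all 1, so H_1 = 0.
  H_2: rank ker ∂_2 − rank ∂_3 = (6 − 5) − 0 = 1, and there is no ∂_3, so H_2 = Z.

(K is a triangulation of the 2-sphere S^2.)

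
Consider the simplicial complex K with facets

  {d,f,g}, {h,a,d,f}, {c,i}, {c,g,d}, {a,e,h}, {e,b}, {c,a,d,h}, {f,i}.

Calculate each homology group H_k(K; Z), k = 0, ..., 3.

H_0 = Z,  H_1 = Z,  H_2 = 0,  H_3 = 0.

Order the vertices as a < b < c < d < e < f < g < h < i. Listing each simplex with vertices in this order, K has dimension 3 with simplices:

  0-simplices (9): a, b, c, d, e, f, g, h, i
  1-simplices (17): ac, ad, ae, af, ah, be, cd, cg, ch, ci, df, dg, dh, eh, fg, fh, fi
  2-simplices (10): acd, ach, adf, adh, aeh, afh, cdg, cdh, dfg, dfh
  3-simplices (2): acdh, adfh

giving chain groups C_0 ≅ Z^9, C_1 ≅ Z^17, C_2 ≅ Z^10, C_3 ≅ Z^2.

∂_1: C_1 → C_0 sends each edge [p,q] (with p < q) to q − p.
The 9×17 boundary matrix has rank 8 and Smith normal form diag(1,1,1,1,1,1,1,1).

∂_2: C_2 → C_1 acts by ∂[p,q,r] = [q,r] − [p,r] + [p,q]. For instance
  ∂adf = df − af + ad,
  ∂afh = fh − ah + af.
This gives a 17×10 integer matrix of rank 8; reducing to Smith normal form yields diagonal entries (1,1,1,1,1,1,1,1).

∂_3: C_3 → C_2 sends each 3-simplex σ to the alternating sum Σ_i (−1)^i (σ with its i-th vertex removed). For instance
  ∂adfh = dfh − afh + adh − adf,
  ∂acdh = cdh − adh + ach − acd.
As a 10×2 matrix over Z this has rank 2, with invariant factors (1,1).

From H_k ≅ ker(∂_k) / im(∂_{k+1}) we obtain:

  H_0: rank C_0 − rank ∂_1 = 9 − 8 = 1, and the invariant factors of ∂_1 are all 1, so H_0 = Z.
  H_1: rank ker ∂_1 − rank ∂_2 = (17 − 8) − 8 = 1, and the invariant factors of ∂_2 are all 1, so H_1 = Z.
  H_2: rank ker ∂_2 − rank ∂_3 = (10 − 8) − 2 = 0, and the invariant factors of ∂_3 are all 1, so H_2 = 0.
  H_3: rank ker ∂_3 − rank ∂_4 = (2 − 2) − 0 = 0, and there is no ∂_4, so H_3 = 0.

As a check, the Euler characteristic is 9 − 17 + 10 − 2 = 0, which agrees with 1 − 1 + 0 − 0 = 0.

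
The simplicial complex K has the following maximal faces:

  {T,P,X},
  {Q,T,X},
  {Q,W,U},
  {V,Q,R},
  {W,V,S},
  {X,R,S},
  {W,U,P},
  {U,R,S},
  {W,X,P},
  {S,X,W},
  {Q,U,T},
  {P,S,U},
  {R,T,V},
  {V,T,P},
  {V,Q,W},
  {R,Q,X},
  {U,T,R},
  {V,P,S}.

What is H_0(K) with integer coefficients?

H_0 = Z.

Fix the vertex order P < Q < R < S < T < U < V < W < X and write every simplex with vertices in increasing order. Then dim K = 2 and the simplices of K are:

  0-simplices (9): P, Q, R, S, T, U, V, W, X
  1-simplices (27): PS, PT, PU, PV, PW, PX, QR, QT, QU, QV, QW, QX, RS, RT, RU, RV, RX, SU, SV, SW, SX, TU, TV, TX, UW, VW, WX
  2-simplices (18): PSU, PSV, PTV, PTX, PUW, PWX, QRV, QRX, QTU, QTX, QUW, QVW, RSU, RSX, RTU, RTV, SVW, SWX

Hence C_0 ≅ Z^9, C_1 ≅ Z^27, C_2 ≅ Z^18.

Boundary ∂_1: C_1 → C_0 maps an edge to its endpoints' difference, ∂[p,q] = q − p. For instance
  ∂SU = U − S.
The 9×27 boundary matrix has rank 8 and Smith normal form diag(1,1,1,1,1,1,1,1).

The boundary map ∂_2: C_2 → C_1 sends each 2-simplex [p,q,r] to [q,r] − [p,r] + [p,q]. For instance
  ∂RSU = SU − RU + RS,
  ∂RTV = TV − RV + RT.
The resulting 27×18 matrix has rank 18, and its Smith normal form has invariant factors (1,1,1,1,1,1,1,1,1,1,1,1,1,1,1,1,1,2).

Now H_k = ker ∂_k / im ∂_{k+1}, so:

  H_0: rank C_0 − rank ∂_1 = 9 − 8 = 1, and the invariant factors of ∂_1 are all 1, so H_0 = Z.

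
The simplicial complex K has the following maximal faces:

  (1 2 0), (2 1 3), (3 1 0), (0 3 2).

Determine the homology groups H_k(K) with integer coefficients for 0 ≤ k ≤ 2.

We work with the vertex ordering 0 < 1 < 2 < 3. The simplices of K, each written with vertices in increasing order, are:

  0-simplices (4): [0], [1], [2], [3]
  1-simplices (6): [0,1], [0,2], [0,3], [1,2], [1,3], [2,3]
  2-simplices (4): [0,1,2], [0,1,3], [0,2,3], [1,2,3]

Hence C_0 ≅ Z^4, C_1 ≅ Z^6, C_2 ≅ Z^4.

∂_1: C_1 → C_0 is given by ∂[p,q] = [q] − [p].
The resulting 4×6 matrix has rank 3, and its Smith normal form has invariant factors (1,1,1).

∂_2: C_2 → C_1 acts by ∂[p,q,r] = [q,r] − [p,r] + [p,q]. For instance
  ∂[1,2,3] = [2,3] − [1,3] + [1,2],
  ∂[0,1,2] = [1,2] − [0,2] + [0,1].
The resulting 6×4 matrix has rank 3, and its Smith normal form has invariant factors (1,1,1).

Computing H_k = (kernel of ∂_k) / (image of ∂_{k+1}):

  H_0: rank C_0 − rank ∂_1 = 4 − 3 = 1, and the invariant factors of ∂_1 are all 1, so H_0 = Z.
  H_1: rank ker ∂_1 − rank ∂_2 = (6 − 3) − 3 = 0, and the invariant factors of ∂_2 are all 1, so H_1 = 0.
  H_2: rank ker ∂_2 − rank ∂_3 = (4 − 3) − 0 = 1, and there is no ∂_3, so H_2 = Z.

As a check, the Euler characteristic is 4 − 6 + 4 = 2, which agrees with 1 − 0 + 1 = 2.
(K is a triangulation of the 2-sphere S^2.)

H_0 = Z,  H_1 = 0,  H_2 = Z.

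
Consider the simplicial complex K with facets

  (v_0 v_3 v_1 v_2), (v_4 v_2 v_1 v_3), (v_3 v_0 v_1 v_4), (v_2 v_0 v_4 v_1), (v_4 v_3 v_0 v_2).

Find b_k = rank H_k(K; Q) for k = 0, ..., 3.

K has 5 vertices, 10 edges, 10 triangles, 5 3-simplices.
rank ∂_0 = 0, rank ∂_1 = 4 ⇒ b_0 = 5 − 0 − 4 = 1; all invariant factors of ∂_1 are 1 so no torsion. So H_0 = Z.
rank ∂_1 = 4, rank ∂_2 = 6 ⇒ b_1 = 10 − 4 − 6 = 0; all invariant factors of ∂_2 are 1 so no torsion. So H_1 = 0.
rank ∂_2 = 6, rank ∂_3 = 4 ⇒ b_2 = 10 − 6 − 4 = 0; all invariant factors of ∂_3 are 1 so no torsion. So H_2 = 0.
rank ∂_3 = 4, rank ∂_4 = 0 ⇒ b_3 = 5 − 4 − 0 = 1. So H_3 = Z.

b_0 = 1, b_1 = 0, b_2 = 0, b_3 = 1.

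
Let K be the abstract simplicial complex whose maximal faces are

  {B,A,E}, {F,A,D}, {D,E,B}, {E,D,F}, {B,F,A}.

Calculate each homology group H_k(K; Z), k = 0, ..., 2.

We work with the vertex ordering A < B < D < E < F. The simplices of K, each written with vertices in increasing order, are:

  0-simplices (5): A, B, D, E, F
  1-simplices (10): AB, AD, AE, AF, BD, BE, BF, DE, DF, EF
  2-simplices (5): ABE, ABF, ADF, BDE, DEF

so the chain groups are C_0 ≅ Z^5, C_1 ≅ Z^10, C_2 ≅ Z^5.

Boundary ∂_1: C_1 → C_0 sends each edge [p,q] (with p < q) to q − p. For instance
  ∂BE = E − B.
This gives a 5×10 integer matrix of rank 4; reducing to Smith normal form yields diagonal entries (1,1,1,1).

Boundary ∂_2: C_2 → C_1 maps a triangle to the signed sum of its edges. For instance
  ∂ABF = BF − AF + AB,
  ∂ABE = BE − AE + AB.
This gives a 10×5 integer matrix of rank 5; reducing to Smith normal form yields diagonal entries (1,1,1,1,1).

From H_k ≅ ker(∂_k) / im(∂_{k+1}) we obtain:

  H_0: rank C_0 − rank ∂_1 = 5 − 4 = 1, and the invariant factors of ∂_1 are all 1, so H_0 ≅ Z.
  H_1: rank ker ∂_1 − rank ∂_2 = (10 − 4) − 5 = 1, and the invariant factors of ∂_2 are all 1, so H_1 ≅ Z.
  H_2: rank ker ∂_2 − rank ∂_3 = (5 − 5) − 0 = 0, and there is no ∂_3, so H_2 ≅ 0.

H_0 = Z,  H_1 = Z,  H_2 = 0.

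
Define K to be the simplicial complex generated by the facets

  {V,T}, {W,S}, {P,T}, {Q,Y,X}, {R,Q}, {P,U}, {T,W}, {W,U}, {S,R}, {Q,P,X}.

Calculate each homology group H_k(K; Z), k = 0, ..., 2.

Take the total order P < Q < R < S < T < U < V < W < X < Y on the vertex set. Then K (dimension 2) consists of the simplices:

  0-simplices (10): P, Q, R, S, T, U, V, W, X, Y
  1-simplices (13): PQ, PT, PU, PX, QR, QX, QY, RS, SW, TV, TW, UW, XY
  2-simplices (2): PQX, QXY

giving chain groups C_0 ≅ Z^10, C_1 ≅ Z^13, C_2 ≅ Z^2.

Boundary ∂_1: C_1 → C_0 maps an edge to its endpoints' difference, ∂[p,q] = q − p. For instance
  ∂QX = X − Q.
This gives a 10×13 integer matrix of rank 9; reducing to Smith normal form yields diagonal entries (1,1,1,1,1,1,1,1,1).

The boundary map ∂_2: C_2 → C_1 sends each 2-simplex [p,q,r] to [q,r] − [p,r] + [p,q]. For instance
  ∂PQX = QX − PX + PQ,
  ∂QXY = XY − QY + QX.
As a 13×2 matrix over Z this has rank 2, with invariant factors (1,1).

Reading off H_k = ker ∂_k / im ∂_{k+1}:

  H_0: rank C_0 − rank ∂_1 = 10 − 9 = 1, and the invariant factors of ∂_1 are all 1, so H_0 = Z.
  H_1: rank ker ∂_1 − rank ∂_2 = (13 − 9) − 2 = 2, and the invariant factors of ∂_2 are all 1, so H_1 = Z^2.
  H_2: rank ker ∂_2 − rank ∂_3 = (2 − 2) − 0 = 0, and there is no ∂_3, so H_2 = 0.

H_0 ≅ Z,  H_1 ≅ Z^2,  H_2 = 0.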